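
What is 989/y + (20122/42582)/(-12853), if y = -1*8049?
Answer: -30080446504/244737199103 ≈ -0.12291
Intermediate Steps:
y = -8049
989/y + (20122/42582)/(-12853) = 989/(-8049) + (20122/42582)/(-12853) = 989*(-1/8049) + (20122*(1/42582))*(-1/12853) = -989/8049 + (10061/21291)*(-1/12853) = -989/8049 - 10061/273653223 = -30080446504/244737199103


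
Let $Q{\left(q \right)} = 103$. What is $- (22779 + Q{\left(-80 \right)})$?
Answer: $-22882$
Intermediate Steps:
$- (22779 + Q{\left(-80 \right)}) = - (22779 + 103) = \left(-1\right) 22882 = -22882$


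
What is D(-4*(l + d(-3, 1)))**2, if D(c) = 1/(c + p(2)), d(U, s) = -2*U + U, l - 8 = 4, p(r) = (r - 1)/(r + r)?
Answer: 16/57121 ≈ 0.00028011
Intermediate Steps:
p(r) = (-1 + r)/(2*r) (p(r) = (-1 + r)/((2*r)) = (-1 + r)*(1/(2*r)) = (-1 + r)/(2*r))
l = 12 (l = 8 + 4 = 12)
d(U, s) = -U
D(c) = 1/(1/4 + c) (D(c) = 1/(c + (1/2)*(-1 + 2)/2) = 1/(c + (1/2)*(1/2)*1) = 1/(c + 1/4) = 1/(1/4 + c))
D(-4*(l + d(-3, 1)))**2 = (4/(1 + 4*(-4*(12 - 1*(-3)))))**2 = (4/(1 + 4*(-4*(12 + 3))))**2 = (4/(1 + 4*(-4*15)))**2 = (4/(1 + 4*(-60)))**2 = (4/(1 - 240))**2 = (4/(-239))**2 = (4*(-1/239))**2 = (-4/239)**2 = 16/57121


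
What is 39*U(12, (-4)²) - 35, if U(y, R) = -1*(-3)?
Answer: 82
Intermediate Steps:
U(y, R) = 3
39*U(12, (-4)²) - 35 = 39*3 - 35 = 117 - 35 = 82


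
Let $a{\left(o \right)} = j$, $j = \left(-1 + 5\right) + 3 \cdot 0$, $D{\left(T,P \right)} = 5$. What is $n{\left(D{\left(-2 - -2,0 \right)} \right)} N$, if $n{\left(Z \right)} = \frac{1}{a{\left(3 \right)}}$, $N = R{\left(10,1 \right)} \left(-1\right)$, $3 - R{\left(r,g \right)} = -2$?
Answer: $- \frac{5}{4} \approx -1.25$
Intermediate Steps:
$R{\left(r,g \right)} = 5$ ($R{\left(r,g \right)} = 3 - -2 = 3 + 2 = 5$)
$j = 4$ ($j = 4 + 0 = 4$)
$a{\left(o \right)} = 4$
$N = -5$ ($N = 5 \left(-1\right) = -5$)
$n{\left(Z \right)} = \frac{1}{4}$
$n{\left(D{\left(-2 - -2,0 \right)} \right)} N = \frac{1}{4} \left(-5\right) = - \frac{5}{4}$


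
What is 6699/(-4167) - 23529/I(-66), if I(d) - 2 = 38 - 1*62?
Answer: 2966605/2778 ≈ 1067.9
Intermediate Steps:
I(d) = -22 (I(d) = 2 + (38 - 1*62) = 2 + (38 - 62) = 2 - 24 = -22)
6699/(-4167) - 23529/I(-66) = 6699/(-4167) - 23529/(-22) = 6699*(-1/4167) - 23529*(-1/22) = -2233/1389 + 2139/2 = 2966605/2778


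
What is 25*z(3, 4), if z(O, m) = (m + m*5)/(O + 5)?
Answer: 75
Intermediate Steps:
z(O, m) = 6*m/(5 + O) (z(O, m) = (m + 5*m)/(5 + O) = (6*m)/(5 + O) = 6*m/(5 + O))
25*z(3, 4) = 25*(6*4/(5 + 3)) = 25*(6*4/8) = 25*(6*4*(⅛)) = 25*3 = 75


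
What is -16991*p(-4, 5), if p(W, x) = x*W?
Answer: 339820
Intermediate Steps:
p(W, x) = W*x
-16991*p(-4, 5) = -(-67964)*5 = -16991*(-20) = 339820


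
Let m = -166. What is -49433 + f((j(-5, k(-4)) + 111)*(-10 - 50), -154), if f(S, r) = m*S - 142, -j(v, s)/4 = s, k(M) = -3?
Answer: 1175505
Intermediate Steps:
j(v, s) = -4*s
f(S, r) = -142 - 166*S (f(S, r) = -166*S - 142 = -142 - 166*S)
-49433 + f((j(-5, k(-4)) + 111)*(-10 - 50), -154) = -49433 + (-142 - 166*(-4*(-3) + 111)*(-10 - 50)) = -49433 + (-142 - 166*(12 + 111)*(-60)) = -49433 + (-142 - 20418*(-60)) = -49433 + (-142 - 166*(-7380)) = -49433 + (-142 + 1225080) = -49433 + 1224938 = 1175505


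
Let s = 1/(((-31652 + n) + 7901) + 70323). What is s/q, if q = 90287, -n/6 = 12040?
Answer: -1/2317486716 ≈ -4.3150e-10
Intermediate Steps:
n = -72240 (n = -6*12040 = -72240)
s = -1/25668 (s = 1/(((-31652 - 72240) + 7901) + 70323) = 1/((-103892 + 7901) + 70323) = 1/(-95991 + 70323) = 1/(-25668) = -1/25668 ≈ -3.8959e-5)
s/q = -1/25668/90287 = -1/25668*1/90287 = -1/2317486716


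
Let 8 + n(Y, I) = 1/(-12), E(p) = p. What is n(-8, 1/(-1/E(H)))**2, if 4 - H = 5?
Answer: 9409/144 ≈ 65.340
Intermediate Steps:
H = -1 (H = 4 - 1*5 = 4 - 5 = -1)
n(Y, I) = -97/12 (n(Y, I) = -8 + 1/(-12) = -8 - 1/12 = -97/12)
n(-8, 1/(-1/E(H)))**2 = (-97/12)**2 = 9409/144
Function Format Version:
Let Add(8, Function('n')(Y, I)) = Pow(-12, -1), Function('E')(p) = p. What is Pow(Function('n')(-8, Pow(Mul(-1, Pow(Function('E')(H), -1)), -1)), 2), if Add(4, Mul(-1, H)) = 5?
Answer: Rational(9409, 144) ≈ 65.340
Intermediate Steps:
H = -1 (H = Add(4, Mul(-1, 5)) = Add(4, -5) = -1)
Function('n')(Y, I) = Rational(-97, 12) (Function('n')(Y, I) = Add(-8, Pow(-12, -1)) = Add(-8, Rational(-1, 12)) = Rational(-97, 12))
Pow(Function('n')(-8, Pow(Mul(-1, Pow(Function('E')(H), -1)), -1)), 2) = Pow(Rational(-97, 12), 2) = Rational(9409, 144)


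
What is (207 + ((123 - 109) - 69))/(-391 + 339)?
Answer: -38/13 ≈ -2.9231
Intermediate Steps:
(207 + ((123 - 109) - 69))/(-391 + 339) = (207 + (14 - 69))/(-52) = (207 - 55)*(-1/52) = 152*(-1/52) = -38/13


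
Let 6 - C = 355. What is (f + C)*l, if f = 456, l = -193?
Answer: -20651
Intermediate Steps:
C = -349 (C = 6 - 1*355 = 6 - 355 = -349)
(f + C)*l = (456 - 349)*(-193) = 107*(-193) = -20651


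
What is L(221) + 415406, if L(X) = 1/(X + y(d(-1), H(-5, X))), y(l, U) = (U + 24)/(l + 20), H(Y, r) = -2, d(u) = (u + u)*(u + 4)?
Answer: 647202555/1558 ≈ 4.1541e+5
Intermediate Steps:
d(u) = 2*u*(4 + u) (d(u) = (2*u)*(4 + u) = 2*u*(4 + u))
y(l, U) = (24 + U)/(20 + l)
L(X) = 1/(11/7 + X) (L(X) = 1/(X + (24 - 2)/(20 + 2*(-1)*(4 - 1))) = 1/(X + 22/(20 + 2*(-1)*3)) = 1/(X + 22/(20 - 6)) = 1/(X + 22/14) = 1/(X + (1/14)*22) = 1/(X + 11/7) = 1/(11/7 + X))
L(221) + 415406 = 7/(11 + 7*221) + 415406 = 7/(11 + 1547) + 415406 = 7/1558 + 415406 = 647202555/1558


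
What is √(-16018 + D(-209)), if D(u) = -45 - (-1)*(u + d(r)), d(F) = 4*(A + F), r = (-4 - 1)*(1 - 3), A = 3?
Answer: 2*I*√4055 ≈ 127.36*I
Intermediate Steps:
r = 10 (r = -5*(-2) = 10)
d(F) = 12 + 4*F (d(F) = 4*(3 + F) = 12 + 4*F)
D(u) = 7 + u (D(u) = -45 - (-1)*(u + (12 + 4*10)) = -45 - (-1)*(u + (12 + 40)) = -45 - (-1)*(u + 52) = -45 - (-1)*(52 + u) = -45 - (-52 - u) = -45 + (52 + u) = 7 + u)
√(-16018 + D(-209)) = √(-16018 + (7 - 209)) = √(-16018 - 202) = √(-16220) = 2*I*√4055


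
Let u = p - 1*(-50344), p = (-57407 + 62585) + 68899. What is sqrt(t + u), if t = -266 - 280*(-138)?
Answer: sqrt(162795) ≈ 403.48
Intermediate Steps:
p = 74077 (p = 5178 + 68899 = 74077)
t = 38374 (t = -266 + 38640 = 38374)
u = 124421 (u = 74077 - 1*(-50344) = 74077 + 50344 = 124421)
sqrt(t + u) = sqrt(38374 + 124421) = sqrt(162795)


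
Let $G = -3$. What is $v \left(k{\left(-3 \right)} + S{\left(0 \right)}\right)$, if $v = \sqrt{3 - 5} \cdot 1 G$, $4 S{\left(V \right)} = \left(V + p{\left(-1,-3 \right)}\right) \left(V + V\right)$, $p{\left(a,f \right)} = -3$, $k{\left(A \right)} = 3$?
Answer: $- 9 i \sqrt{2} \approx - 12.728 i$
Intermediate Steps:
$S{\left(V \right)} = \frac{V \left(-3 + V\right)}{2}$ ($S{\left(V \right)} = \frac{\left(V - 3\right) \left(V + V\right)}{4} = \frac{\left(-3 + V\right) 2 V}{4} = \frac{2 V \left(-3 + V\right)}{4} = \frac{V \left(-3 + V\right)}{2}$)
$v = - 3 i \sqrt{2}$ ($v = \sqrt{3 - 5} \cdot 1 \left(-3\right) = \sqrt{-2} \cdot 1 \left(-3\right) = i \sqrt{2} \cdot 1 \left(-3\right) = i \sqrt{2} \left(-3\right) = - 3 i \sqrt{2} \approx - 4.2426 i$)
$v \left(k{\left(-3 \right)} + S{\left(0 \right)}\right) = - 3 i \sqrt{2} \left(3 + \frac{1}{2} \cdot 0 \left(-3 + 0\right)\right) = - 3 i \sqrt{2} \left(3 + \frac{1}{2} \cdot 0 \left(-3\right)\right) = - 3 i \sqrt{2} \left(3 + 0\right) = - 3 i \sqrt{2} \cdot 3 = - 9 i \sqrt{2}$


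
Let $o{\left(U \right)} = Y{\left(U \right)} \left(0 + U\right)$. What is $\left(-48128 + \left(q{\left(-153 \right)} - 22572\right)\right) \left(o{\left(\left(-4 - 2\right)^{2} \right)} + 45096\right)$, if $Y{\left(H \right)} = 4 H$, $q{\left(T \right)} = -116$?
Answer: $-3560628480$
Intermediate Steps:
$o{\left(U \right)} = 4 U^{2}$ ($o{\left(U \right)} = 4 U \left(0 + U\right) = 4 U U = 4 U^{2}$)
$\left(-48128 + \left(q{\left(-153 \right)} - 22572\right)\right) \left(o{\left(\left(-4 - 2\right)^{2} \right)} + 45096\right) = \left(-48128 - 22688\right) \left(4 \left(\left(-4 - 2\right)^{2}\right)^{2} + 45096\right) = \left(-48128 - 22688\right) \left(4 \left(\left(-6\right)^{2}\right)^{2} + 45096\right) = - 70816 \left(4 \cdot 36^{2} + 45096\right) = - 70816 \left(4 \cdot 1296 + 45096\right) = - 70816 \left(5184 + 45096\right) = \left(-70816\right) 50280 = -3560628480$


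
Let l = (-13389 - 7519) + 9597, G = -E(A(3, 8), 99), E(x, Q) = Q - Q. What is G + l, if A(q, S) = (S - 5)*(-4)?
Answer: -11311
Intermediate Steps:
A(q, S) = 20 - 4*S (A(q, S) = (-5 + S)*(-4) = 20 - 4*S)
E(x, Q) = 0
G = 0 (G = -1*0 = 0)
l = -11311 (l = -20908 + 9597 = -11311)
G + l = 0 - 11311 = -11311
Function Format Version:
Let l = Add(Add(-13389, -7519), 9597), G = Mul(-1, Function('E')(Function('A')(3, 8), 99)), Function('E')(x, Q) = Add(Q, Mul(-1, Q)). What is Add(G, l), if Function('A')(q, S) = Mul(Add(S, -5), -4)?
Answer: -11311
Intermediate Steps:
Function('A')(q, S) = Add(20, Mul(-4, S)) (Function('A')(q, S) = Mul(Add(-5, S), -4) = Add(20, Mul(-4, S)))
Function('E')(x, Q) = 0
G = 0 (G = Mul(-1, 0) = 0)
l = -11311 (l = Add(-20908, 9597) = -11311)
Add(G, l) = Add(0, -11311) = -11311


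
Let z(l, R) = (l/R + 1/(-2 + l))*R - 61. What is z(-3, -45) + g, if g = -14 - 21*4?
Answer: -153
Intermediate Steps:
g = -98 (g = -14 - 84 = -98)
z(l, R) = -61 + R*(1/(-2 + l) + l/R) (z(l, R) = (l/R + 1/(-2 + l))*R - 61 = (1/(-2 + l) + l/R)*R - 61 = R*(1/(-2 + l) + l/R) - 61 = -61 + R*(1/(-2 + l) + l/R))
z(-3, -45) + g = (122 - 45 + (-3)² - 63*(-3))/(-2 - 3) - 98 = (122 - 45 + 9 + 189)/(-5) - 98 = -⅕*275 - 98 = -55 - 98 = -153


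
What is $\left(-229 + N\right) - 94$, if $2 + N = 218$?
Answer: $-107$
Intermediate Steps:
$N = 216$ ($N = -2 + 218 = 216$)
$\left(-229 + N\right) - 94 = \left(-229 + 216\right) - 94 = -13 - 94 = -107$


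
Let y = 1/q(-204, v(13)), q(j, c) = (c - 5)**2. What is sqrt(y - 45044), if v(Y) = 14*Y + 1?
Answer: I*sqrt(1427174095)/178 ≈ 212.24*I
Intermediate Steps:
v(Y) = 1 + 14*Y
q(j, c) = (-5 + c)**2
y = 1/31684 (y = 1/((-5 + (1 + 14*13))**2) = 1/((-5 + (1 + 182))**2) = 1/((-5 + 183)**2) = 1/(178**2) = 1/31684 ≈ 3.1562e-5)
sqrt(y - 45044) = sqrt(1/31684 - 45044) = sqrt(-1427174095/31684) = I*sqrt(1427174095)/178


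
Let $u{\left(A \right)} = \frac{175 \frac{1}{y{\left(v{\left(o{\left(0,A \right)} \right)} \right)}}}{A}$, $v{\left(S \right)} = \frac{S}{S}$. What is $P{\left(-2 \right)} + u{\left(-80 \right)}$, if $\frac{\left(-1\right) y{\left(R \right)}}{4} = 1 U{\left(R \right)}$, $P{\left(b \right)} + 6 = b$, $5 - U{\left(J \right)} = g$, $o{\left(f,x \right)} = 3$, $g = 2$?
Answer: $- \frac{1501}{192} \approx -7.8177$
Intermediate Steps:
$U{\left(J \right)} = 3$ ($U{\left(J \right)} = 5 - 2 = 3$)
$v{\left(S \right)} = 1$
$P{\left(b \right)} = -6 + b$
$y{\left(R \right)} = -12$ ($y{\left(R \right)} = - 4 \cdot 1 \cdot 3 = \left(-4\right) 3 = -12$)
$u{\left(A \right)} = - \frac{175}{12 A}$ ($u{\left(A \right)} = \frac{175 \frac{1}{-12}}{A} = \frac{175 \left(- \frac{1}{12}\right)}{A} = - \frac{175}{12 A}$)
$P{\left(-2 \right)} + u{\left(-80 \right)} = \left(-6 - 2\right) - \frac{175}{12 \left(-80\right)} = -8 - - \frac{35}{192} = -8 + \frac{35}{192} = - \frac{1501}{192}$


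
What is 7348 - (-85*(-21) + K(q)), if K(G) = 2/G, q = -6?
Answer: 16690/3 ≈ 5563.3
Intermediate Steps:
7348 - (-85*(-21) + K(q)) = 7348 - (-85*(-21) + 2/(-6)) = 7348 - (1785 + 2*(-1/6)) = 7348 - (1785 - 1/3) = 7348 - 1*5354/3 = 7348 - 5354/3 = 16690/3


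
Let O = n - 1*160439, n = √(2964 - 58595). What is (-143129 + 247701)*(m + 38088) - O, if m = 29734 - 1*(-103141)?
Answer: 17878103275 - I*√55631 ≈ 1.7878e+10 - 235.86*I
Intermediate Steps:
m = 132875 (m = 29734 + 103141 = 132875)
n = I*√55631 (n = √(-55631) = I*√55631 ≈ 235.86*I)
O = -160439 + I*√55631 (O = I*√55631 - 1*160439 = I*√55631 - 160439 = -160439 + I*√55631 ≈ -1.6044e+5 + 235.86*I)
(-143129 + 247701)*(m + 38088) - O = (-143129 + 247701)*(132875 + 38088) - (-160439 + I*√55631) = 104572*170963 + (160439 - I*√55631) = 17877942836 + (160439 - I*√55631) = 17878103275 - I*√55631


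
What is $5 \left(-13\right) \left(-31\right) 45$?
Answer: $90675$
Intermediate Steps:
$5 \left(-13\right) \left(-31\right) 45 = \left(-65\right) \left(-31\right) 45 = 2015 \cdot 45 = 90675$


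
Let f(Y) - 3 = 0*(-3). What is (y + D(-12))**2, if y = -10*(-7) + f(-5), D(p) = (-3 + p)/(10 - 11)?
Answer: 7744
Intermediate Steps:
f(Y) = 3 (f(Y) = 3 + 0*(-3) = 3 + 0 = 3)
D(p) = 3 - p (D(p) = (-3 + p)/(-1) = (-3 + p)*(-1) = 3 - p)
y = 73 (y = -10*(-7) + 3 = 70 + 3 = 73)
(y + D(-12))**2 = (73 + (3 - 1*(-12)))**2 = (73 + (3 + 12))**2 = (73 + 15)**2 = 88**2 = 7744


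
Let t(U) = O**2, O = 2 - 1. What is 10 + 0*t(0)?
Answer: 10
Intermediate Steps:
O = 1
t(U) = 1 (t(U) = 1**2 = 1)
10 + 0*t(0) = 10 + 0*1 = 10 + 0 = 10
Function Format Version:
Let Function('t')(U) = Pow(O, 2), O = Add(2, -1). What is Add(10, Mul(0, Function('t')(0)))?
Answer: 10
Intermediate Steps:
O = 1
Function('t')(U) = 1 (Function('t')(U) = Pow(1, 2) = 1)
Add(10, Mul(0, Function('t')(0))) = Add(10, Mul(0, 1)) = Add(10, 0) = 10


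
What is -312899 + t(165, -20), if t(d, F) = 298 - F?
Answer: -312581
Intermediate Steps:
-312899 + t(165, -20) = -312899 + (298 - 1*(-20)) = -312899 + (298 + 20) = -312899 + 318 = -312581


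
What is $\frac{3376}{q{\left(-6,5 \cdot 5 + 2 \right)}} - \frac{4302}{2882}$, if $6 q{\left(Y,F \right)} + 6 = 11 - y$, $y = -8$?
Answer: $\frac{29160933}{18733} \approx 1556.7$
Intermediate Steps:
$q{\left(Y,F \right)} = \frac{13}{6}$ ($q{\left(Y,F \right)} = -1 + \frac{11 - -8}{6} = -1 + \frac{11 + 8}{6} = -1 + \frac{1}{6} \cdot 19 = -1 + \frac{19}{6} = \frac{13}{6}$)
$\frac{3376}{q{\left(-6,5 \cdot 5 + 2 \right)}} - \frac{4302}{2882} = \frac{3376}{\frac{13}{6}} - \frac{4302}{2882} = 3376 \cdot \frac{6}{13} - \frac{2151}{1441} = \frac{20256}{13} - \frac{2151}{1441} = \frac{29160933}{18733}$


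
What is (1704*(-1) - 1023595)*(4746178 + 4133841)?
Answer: -9104674600681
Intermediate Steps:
(1704*(-1) - 1023595)*(4746178 + 4133841) = (-1704 - 1023595)*8880019 = -1025299*8880019 = -9104674600681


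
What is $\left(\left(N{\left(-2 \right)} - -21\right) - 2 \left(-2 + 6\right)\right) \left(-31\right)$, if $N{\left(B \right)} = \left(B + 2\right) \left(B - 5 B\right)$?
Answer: $-403$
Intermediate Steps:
$N{\left(B \right)} = - 4 B \left(2 + B\right)$ ($N{\left(B \right)} = \left(2 + B\right) \left(- 4 B\right) = - 4 B \left(2 + B\right)$)
$\left(\left(N{\left(-2 \right)} - -21\right) - 2 \left(-2 + 6\right)\right) \left(-31\right) = \left(\left(\left(-4\right) \left(-2\right) \left(2 - 2\right) - -21\right) - 2 \left(-2 + 6\right)\right) \left(-31\right) = \left(\left(\left(-4\right) \left(-2\right) 0 + 21\right) - 8\right) \left(-31\right) = \left(\left(0 + 21\right) - 8\right) \left(-31\right) = \left(21 - 8\right) \left(-31\right) = 13 \left(-31\right) = -403$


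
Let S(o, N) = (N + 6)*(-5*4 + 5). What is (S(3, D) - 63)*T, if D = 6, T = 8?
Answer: -1944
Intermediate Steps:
S(o, N) = -90 - 15*N (S(o, N) = (6 + N)*(-20 + 5) = (6 + N)*(-15) = -90 - 15*N)
(S(3, D) - 63)*T = ((-90 - 15*6) - 63)*8 = ((-90 - 90) - 63)*8 = (-180 - 63)*8 = -243*8 = -1944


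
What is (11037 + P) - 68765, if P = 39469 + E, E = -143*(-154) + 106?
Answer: 3869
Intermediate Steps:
E = 22128 (E = 22022 + 106 = 22128)
P = 61597 (P = 39469 + 22128 = 61597)
(11037 + P) - 68765 = (11037 + 61597) - 68765 = 72634 - 68765 = 3869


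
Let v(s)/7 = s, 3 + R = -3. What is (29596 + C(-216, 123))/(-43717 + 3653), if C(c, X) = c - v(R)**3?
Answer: -25867/10016 ≈ -2.5826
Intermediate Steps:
R = -6 (R = -3 - 3 = -6)
v(s) = 7*s
C(c, X) = 74088 + c (C(c, X) = c - (7*(-6))**3 = c - 1*(-42)**3 = c - 1*(-74088) = c + 74088 = 74088 + c)
(29596 + C(-216, 123))/(-43717 + 3653) = (29596 + (74088 - 216))/(-43717 + 3653) = (29596 + 73872)/(-40064) = 103468*(-1/40064) = -25867/10016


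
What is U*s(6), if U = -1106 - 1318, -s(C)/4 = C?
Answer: 58176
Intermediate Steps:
s(C) = -4*C
U = -2424
U*s(6) = -(-9696)*6 = -2424*(-24) = 58176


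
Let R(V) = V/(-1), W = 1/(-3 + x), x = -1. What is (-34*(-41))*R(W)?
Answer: 697/2 ≈ 348.50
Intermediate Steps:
W = -¼ (W = 1/(-3 - 1) = 1/(-4) = -¼ ≈ -0.25000)
R(V) = -V (R(V) = V*(-1) = -V)
(-34*(-41))*R(W) = (-34*(-41))*(-1*(-¼)) = 1394*(¼) = 697/2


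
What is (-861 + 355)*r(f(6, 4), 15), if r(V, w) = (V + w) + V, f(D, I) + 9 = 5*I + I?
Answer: -22770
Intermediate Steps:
f(D, I) = -9 + 6*I (f(D, I) = -9 + (5*I + I) = -9 + 6*I)
r(V, w) = w + 2*V
(-861 + 355)*r(f(6, 4), 15) = (-861 + 355)*(15 + 2*(-9 + 6*4)) = -506*(15 + 2*(-9 + 24)) = -506*(15 + 2*15) = -506*(15 + 30) = -506*45 = -22770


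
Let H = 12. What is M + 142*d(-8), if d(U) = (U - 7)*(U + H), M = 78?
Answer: -8442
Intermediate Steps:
d(U) = (-7 + U)*(12 + U) (d(U) = (U - 7)*(U + 12) = (-7 + U)*(12 + U))
M + 142*d(-8) = 78 + 142*(-84 + (-8)² + 5*(-8)) = 78 + 142*(-84 + 64 - 40) = 78 + 142*(-60) = 78 - 8520 = -8442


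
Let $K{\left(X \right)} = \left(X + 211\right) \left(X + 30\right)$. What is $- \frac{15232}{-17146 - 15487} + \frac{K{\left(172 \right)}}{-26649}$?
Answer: $- \frac{2118767110}{869636817} \approx -2.4364$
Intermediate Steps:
$K{\left(X \right)} = \left(30 + X\right) \left(211 + X\right)$ ($K{\left(X \right)} = \left(211 + X\right) \left(30 + X\right) = \left(30 + X\right) \left(211 + X\right)$)
$- \frac{15232}{-17146 - 15487} + \frac{K{\left(172 \right)}}{-26649} = - \frac{15232}{-17146 - 15487} + \frac{6330 + 172^{2} + 241 \cdot 172}{-26649} = - \frac{15232}{-17146 - 15487} + \left(6330 + 29584 + 41452\right) \left(- \frac{1}{26649}\right) = - \frac{15232}{-32633} + 77366 \left(- \frac{1}{26649}\right) = \left(-15232\right) \left(- \frac{1}{32633}\right) - \frac{77366}{26649} = \frac{15232}{32633} - \frac{77366}{26649} = - \frac{2118767110}{869636817}$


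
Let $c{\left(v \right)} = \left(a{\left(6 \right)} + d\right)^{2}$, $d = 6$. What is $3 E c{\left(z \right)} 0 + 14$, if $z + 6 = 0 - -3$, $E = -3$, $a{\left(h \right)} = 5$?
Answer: $14$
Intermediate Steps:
$z = -3$ ($z = -6 + \left(0 - -3\right) = -6 + \left(0 + 3\right) = -6 + 3 = -3$)
$c{\left(v \right)} = 121$ ($c{\left(v \right)} = \left(5 + 6\right)^{2} = 11^{2} = 121$)
$3 E c{\left(z \right)} 0 + 14 = 3 \left(-3\right) 121 \cdot 0 + 14 = \left(-9\right) 121 \cdot 0 + 14 = \left(-1089\right) 0 + 14 = 0 + 14 = 14$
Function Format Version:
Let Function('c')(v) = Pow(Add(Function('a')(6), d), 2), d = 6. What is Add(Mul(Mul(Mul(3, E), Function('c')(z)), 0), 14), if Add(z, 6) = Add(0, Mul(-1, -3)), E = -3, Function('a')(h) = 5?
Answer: 14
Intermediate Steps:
z = -3 (z = Add(-6, Add(0, Mul(-1, -3))) = Add(-6, Add(0, 3)) = Add(-6, 3) = -3)
Function('c')(v) = 121 (Function('c')(v) = Pow(Add(5, 6), 2) = Pow(11, 2) = 121)
Add(Mul(Mul(Mul(3, E), Function('c')(z)), 0), 14) = Add(Mul(Mul(Mul(3, -3), 121), 0), 14) = Add(Mul(Mul(-9, 121), 0), 14) = Add(Mul(-1089, 0), 14) = Add(0, 14) = 14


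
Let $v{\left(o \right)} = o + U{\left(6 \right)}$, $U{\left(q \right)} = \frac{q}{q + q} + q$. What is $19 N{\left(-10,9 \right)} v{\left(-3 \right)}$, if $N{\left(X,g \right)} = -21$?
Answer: $- \frac{2793}{2} \approx -1396.5$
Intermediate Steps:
$U{\left(q \right)} = \frac{1}{2} + q$ ($U{\left(q \right)} = \frac{q}{2 q} + q = \frac{1}{2 q} q + q = \frac{1}{2} + q$)
$v{\left(o \right)} = \frac{13}{2} + o$ ($v{\left(o \right)} = o + \left(\frac{1}{2} + 6\right) = o + \frac{13}{2} = \frac{13}{2} + o$)
$19 N{\left(-10,9 \right)} v{\left(-3 \right)} = 19 \left(-21\right) \left(\frac{13}{2} - 3\right) = \left(-399\right) \frac{7}{2} = - \frac{2793}{2}$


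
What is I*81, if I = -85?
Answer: -6885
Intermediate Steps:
I*81 = -85*81 = -6885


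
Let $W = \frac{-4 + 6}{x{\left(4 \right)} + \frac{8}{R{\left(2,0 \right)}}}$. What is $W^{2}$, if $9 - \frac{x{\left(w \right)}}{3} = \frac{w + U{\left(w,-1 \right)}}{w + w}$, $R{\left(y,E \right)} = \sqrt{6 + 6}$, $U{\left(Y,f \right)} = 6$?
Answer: $\frac{5030976}{660027481} - \frac{571392 \sqrt{3}}{660027481} \approx 0.0061229$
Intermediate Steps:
$R{\left(y,E \right)} = 2 \sqrt{3}$ ($R{\left(y,E \right)} = \sqrt{12} = 2 \sqrt{3}$)
$x{\left(w \right)} = 27 - \frac{3 \left(6 + w\right)}{2 w}$ ($x{\left(w \right)} = 27 - 3 \frac{w + 6}{w + w} = 27 - 3 \frac{6 + w}{2 w} = 27 - \frac{3 \left(6 + w\right)}{2 w}$)
$W = \frac{2}{\frac{93}{4} + \frac{4 \sqrt{3}}{3}}$ ($W = \frac{-4 + 6}{\left(\frac{51}{2} - \frac{9}{4}\right) + \frac{8}{2 \sqrt{3}}} = \frac{2}{\left(\frac{51}{2} - \frac{9}{4}\right) + 8 \frac{\sqrt{3}}{6}} = \frac{2}{\left(\frac{51}{2} - \frac{9}{4}\right) + \frac{4 \sqrt{3}}{3}} = \frac{2}{\frac{93}{4} + \frac{4 \sqrt{3}}{3}} \approx 0.078249$)
$W^{2} = \left(\frac{2232}{25691} - \frac{128 \sqrt{3}}{25691}\right)^{2}$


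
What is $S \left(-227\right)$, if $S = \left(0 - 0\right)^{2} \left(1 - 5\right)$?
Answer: $0$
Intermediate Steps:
$S = 0$ ($S = \left(0 + 0\right)^{2} \left(-4\right) = 0^{2} \left(-4\right) = 0 \left(-4\right) = 0$)
$S \left(-227\right) = 0 \left(-227\right) = 0$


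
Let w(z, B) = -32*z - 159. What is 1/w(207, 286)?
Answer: -1/6783 ≈ -0.00014743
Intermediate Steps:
w(z, B) = -159 - 32*z
1/w(207, 286) = 1/(-159 - 32*207) = 1/(-159 - 6624) = 1/(-6783) = -1/6783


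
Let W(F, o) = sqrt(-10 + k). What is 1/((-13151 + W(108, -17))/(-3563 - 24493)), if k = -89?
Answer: 92241114/43237225 + 21042*I*sqrt(11)/43237225 ≈ 2.1334 + 0.0016141*I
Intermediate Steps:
W(F, o) = 3*I*sqrt(11) (W(F, o) = sqrt(-10 - 89) = sqrt(-99) = 3*I*sqrt(11))
1/((-13151 + W(108, -17))/(-3563 - 24493)) = 1/((-13151 + 3*I*sqrt(11))/(-3563 - 24493)) = 1/((-13151 + 3*I*sqrt(11))/(-28056)) = 1/((-13151 + 3*I*sqrt(11))*(-1/28056)) = 1/(13151/28056 - I*sqrt(11)/9352)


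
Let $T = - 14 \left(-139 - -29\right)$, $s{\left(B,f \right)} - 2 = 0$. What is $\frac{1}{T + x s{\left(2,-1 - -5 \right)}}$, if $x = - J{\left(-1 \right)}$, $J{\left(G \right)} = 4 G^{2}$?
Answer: $\frac{1}{1532} \approx 0.00065274$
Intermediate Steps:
$s{\left(B,f \right)} = 2$ ($s{\left(B,f \right)} = 2 + 0 = 2$)
$T = 1540$ ($T = - 14 \left(-139 + 29\right) = \left(-14\right) \left(-110\right) = 1540$)
$x = -4$ ($x = - 4 \left(-1\right)^{2} = - 4 \cdot 1 = \left(-1\right) 4 = -4$)
$\frac{1}{T + x s{\left(2,-1 - -5 \right)}} = \frac{1}{1540 - 8} = \frac{1}{1532}$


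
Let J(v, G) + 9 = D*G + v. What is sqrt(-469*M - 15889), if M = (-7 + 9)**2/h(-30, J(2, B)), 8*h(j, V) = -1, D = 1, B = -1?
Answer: I*sqrt(881) ≈ 29.682*I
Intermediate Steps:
J(v, G) = -9 + G + v (J(v, G) = -9 + (1*G + v) = -9 + (G + v) = -9 + G + v)
h(j, V) = -1/8 (h(j, V) = (1/8)*(-1) = -1/8)
M = -32 (M = (-7 + 9)**2/(-1/8) = 2**2*(-8) = 4*(-8) = -32)
sqrt(-469*M - 15889) = sqrt(-469*(-32) - 15889) = sqrt(15008 - 15889) = sqrt(-881) = I*sqrt(881)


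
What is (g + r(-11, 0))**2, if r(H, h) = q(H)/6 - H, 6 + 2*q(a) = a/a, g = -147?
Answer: 2679769/144 ≈ 18610.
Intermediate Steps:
q(a) = -5/2 (q(a) = -3 + (a/a)/2 = -3 + (1/2)*1 = -3 + 1/2 = -5/2)
r(H, h) = -5/12 - H (r(H, h) = -5/2/6 - H = -5/2*1/6 - H = -5/12 - H)
(g + r(-11, 0))**2 = (-147 + (-5/12 - 1*(-11)))**2 = (-147 + (-5/12 + 11))**2 = (-147 + 127/12)**2 = (-1637/12)**2 = 2679769/144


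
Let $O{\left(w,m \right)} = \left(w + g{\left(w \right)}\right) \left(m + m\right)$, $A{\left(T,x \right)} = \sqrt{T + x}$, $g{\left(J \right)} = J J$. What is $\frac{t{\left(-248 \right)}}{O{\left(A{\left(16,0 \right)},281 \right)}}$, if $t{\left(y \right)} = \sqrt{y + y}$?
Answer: $\frac{i \sqrt{31}}{2810} \approx 0.0019814 i$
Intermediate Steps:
$t{\left(y \right)} = \sqrt{2} \sqrt{y}$ ($t{\left(y \right)} = \sqrt{2 y} = \sqrt{2} \sqrt{y}$)
$g{\left(J \right)} = J^{2}$
$O{\left(w,m \right)} = 2 m \left(w + w^{2}\right)$ ($O{\left(w,m \right)} = \left(w + w^{2}\right) \left(m + m\right) = \left(w + w^{2}\right) 2 m = 2 m \left(w + w^{2}\right)$)
$\frac{t{\left(-248 \right)}}{O{\left(A{\left(16,0 \right)},281 \right)}} = \frac{\sqrt{2} \sqrt{-248}}{2 \cdot 281 \sqrt{16 + 0} \left(1 + \sqrt{16 + 0}\right)} = \frac{\sqrt{2} \cdot 2 i \sqrt{62}}{2 \cdot 281 \sqrt{16} \left(1 + \sqrt{16}\right)} = \frac{4 i \sqrt{31}}{2 \cdot 281 \cdot 4 \left(1 + 4\right)} = \frac{4 i \sqrt{31}}{2 \cdot 281 \cdot 4 \cdot 5} = \frac{4 i \sqrt{31}}{11240} = 4 i \sqrt{31} \cdot \frac{1}{11240} = \frac{i \sqrt{31}}{2810}$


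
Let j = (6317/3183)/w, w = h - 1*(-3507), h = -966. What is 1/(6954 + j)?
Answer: 8088003/56243979179 ≈ 0.00014380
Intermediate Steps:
w = 2541 (w = -966 - 1*(-3507) = -966 + 3507 = 2541)
j = 6317/8088003 (j = (6317/3183)/2541 = (6317*(1/3183))*(1/2541) = (6317/3183)*(1/2541) = 6317/8088003 ≈ 0.00078103)
1/(6954 + j) = 1/(6954 + 6317/8088003) = 1/(56243979179/8088003) = 8088003/56243979179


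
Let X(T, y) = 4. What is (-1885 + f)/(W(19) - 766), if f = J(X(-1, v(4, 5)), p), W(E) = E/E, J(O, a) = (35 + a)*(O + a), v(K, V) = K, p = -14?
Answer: 419/153 ≈ 2.7386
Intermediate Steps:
W(E) = 1
f = -210 (f = (-14)**2 + 35*4 + 35*(-14) + 4*(-14) = 196 + 140 - 490 - 56 = -210)
(-1885 + f)/(W(19) - 766) = (-1885 - 210)/(1 - 766) = -2095/(-765) = -2095*(-1/765) = 419/153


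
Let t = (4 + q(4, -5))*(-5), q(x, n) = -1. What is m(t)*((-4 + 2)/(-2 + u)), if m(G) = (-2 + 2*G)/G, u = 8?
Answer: -32/45 ≈ -0.71111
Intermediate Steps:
t = -15 (t = (4 - 1)*(-5) = 3*(-5) = -15)
m(G) = (-2 + 2*G)/G
m(t)*((-4 + 2)/(-2 + u)) = (2 - 2/(-15))*((-4 + 2)/(-2 + 8)) = (2 - 2*(-1/15))*(-2/6) = (2 + 2/15)*(-2*⅙) = (32/15)*(-⅓) = -32/45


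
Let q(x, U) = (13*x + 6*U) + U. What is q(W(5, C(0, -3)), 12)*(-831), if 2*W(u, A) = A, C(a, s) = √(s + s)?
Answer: -69804 - 10803*I*√6/2 ≈ -69804.0 - 13231.0*I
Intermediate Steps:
C(a, s) = √2*√s (C(a, s) = √(2*s) = √2*√s)
W(u, A) = A/2
q(x, U) = 7*U + 13*x (q(x, U) = (6*U + 13*x) + U = 7*U + 13*x)
q(W(5, C(0, -3)), 12)*(-831) = (7*12 + 13*((√2*√(-3))/2))*(-831) = (84 + 13*((√2*(I*√3))/2))*(-831) = (84 + 13*((I*√6)/2))*(-831) = (84 + 13*(I*√6/2))*(-831) = (84 + 13*I*√6/2)*(-831) = -69804 - 10803*I*√6/2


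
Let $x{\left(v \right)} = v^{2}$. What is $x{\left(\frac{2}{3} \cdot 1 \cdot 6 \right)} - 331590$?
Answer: $-331574$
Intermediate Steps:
$x{\left(\frac{2}{3} \cdot 1 \cdot 6 \right)} - 331590 = \left(\frac{2}{3} \cdot 1 \cdot 6\right)^{2} - 331590 = \left(\frac{2}{3} \cdot 6\right)^{2} - 331590 = 4^{2} - 331590 = 16 - 331590 = -331574$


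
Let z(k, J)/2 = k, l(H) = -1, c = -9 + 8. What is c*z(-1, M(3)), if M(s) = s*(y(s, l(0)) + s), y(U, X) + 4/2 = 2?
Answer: 2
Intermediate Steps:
c = -1
y(U, X) = 0 (y(U, X) = -2 + 2 = 0)
M(s) = s² (M(s) = s*(0 + s) = s*s = s²)
z(k, J) = 2*k
c*z(-1, M(3)) = -2*(-1) = -1*(-2) = 2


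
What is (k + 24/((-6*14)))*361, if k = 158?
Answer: 398544/7 ≈ 56935.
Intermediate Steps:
(k + 24/((-6*14)))*361 = (158 + 24/((-6*14)))*361 = (158 + 24/(-84))*361 = (158 + 24*(-1/84))*361 = (158 - 2/7)*361 = (1104/7)*361 = 398544/7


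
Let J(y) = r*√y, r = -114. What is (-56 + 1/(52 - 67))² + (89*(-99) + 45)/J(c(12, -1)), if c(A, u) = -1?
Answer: 707281/225 - 1461*I/19 ≈ 3143.5 - 76.895*I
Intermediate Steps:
J(y) = -114*√y
(-56 + 1/(52 - 67))² + (89*(-99) + 45)/J(c(12, -1)) = (-56 + 1/(52 - 67))² + (89*(-99) + 45)/((-114*I)) = (-56 + 1/(-15))² + (-8811 + 45)/((-114*I)) = (-56 - 1/15)² - 1461*I/19 = (-841/15)² - 1461*I/19 = 707281/225 - 1461*I/19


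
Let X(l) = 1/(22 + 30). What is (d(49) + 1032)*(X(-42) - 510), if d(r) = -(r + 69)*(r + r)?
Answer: 69824527/13 ≈ 5.3711e+6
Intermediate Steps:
X(l) = 1/52
d(r) = -2*r*(69 + r) (d(r) = -(69 + r)*2*r = -2*r*(69 + r))
(d(49) + 1032)*(X(-42) - 510) = (-2*49*(69 + 49) + 1032)*(1/52 - 510) = (-2*49*118 + 1032)*(-26519/52) = (-11564 + 1032)*(-26519/52) = -10532*(-26519/52) = 69824527/13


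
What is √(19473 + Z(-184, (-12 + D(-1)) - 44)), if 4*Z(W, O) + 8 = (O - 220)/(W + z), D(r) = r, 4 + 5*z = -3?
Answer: 11*√61459379/618 ≈ 139.54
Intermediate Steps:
z = -7/5 (z = -⅘ + (⅕)*(-3) = -⅘ - ⅗ = -7/5 ≈ -1.4000)
Z(W, O) = -2 + (-220 + O)/(4*(-7/5 + W)) (Z(W, O) = -2 + ((O - 220)/(W - 7/5))/4 = -2 + ((-220 + O)/(-7/5 + W))/4 = -2 + (-220 + O)/(4*(-7/5 + W)))
√(19473 + Z(-184, (-12 + D(-1)) - 44)) = √(19473 + (-1044 - 40*(-184) + 5*((-12 - 1) - 44))/(4*(-7 + 5*(-184)))) = √(19473 + (-1044 + 7360 + 5*(-13 - 44))/(4*(-7 - 920))) = √(19473 + (¼)*(-1044 + 7360 + 5*(-57))/(-927)) = √(19473 + (¼)*(-1/927)*(-1044 + 7360 - 285)) = √(19473 + (¼)*(-1/927)*6031) = √(19473 - 6031/3708) = √(72199853/3708) = 11*√61459379/618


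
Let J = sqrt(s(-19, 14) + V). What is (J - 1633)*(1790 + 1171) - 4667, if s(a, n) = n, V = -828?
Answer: -4839980 + 2961*I*sqrt(814) ≈ -4.84e+6 + 84479.0*I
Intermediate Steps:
J = I*sqrt(814) (J = sqrt(14 - 828) = sqrt(-814) = I*sqrt(814) ≈ 28.531*I)
(J - 1633)*(1790 + 1171) - 4667 = (I*sqrt(814) - 1633)*(1790 + 1171) - 4667 = (-1633 + I*sqrt(814))*2961 - 4667 = (-4835313 + 2961*I*sqrt(814)) - 4667 = -4839980 + 2961*I*sqrt(814)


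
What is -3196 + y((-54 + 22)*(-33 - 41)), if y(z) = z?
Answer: -828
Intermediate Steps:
-3196 + y((-54 + 22)*(-33 - 41)) = -3196 + (-54 + 22)*(-33 - 41) = -3196 - 32*(-74) = -3196 + 2368 = -828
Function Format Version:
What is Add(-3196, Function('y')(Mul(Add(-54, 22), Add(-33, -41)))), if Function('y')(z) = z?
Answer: -828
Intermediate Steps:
Add(-3196, Function('y')(Mul(Add(-54, 22), Add(-33, -41)))) = Add(-3196, Mul(Add(-54, 22), Add(-33, -41))) = Add(-3196, Mul(-32, -74)) = Add(-3196, 2368) = -828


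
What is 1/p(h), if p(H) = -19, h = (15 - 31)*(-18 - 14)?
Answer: -1/19 ≈ -0.052632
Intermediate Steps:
h = 512 (h = -16*(-32) = 512)
1/p(h) = 1/(-19) = -1/19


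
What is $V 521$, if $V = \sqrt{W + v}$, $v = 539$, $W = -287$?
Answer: $3126 \sqrt{7} \approx 8270.6$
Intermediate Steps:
$V = 6 \sqrt{7}$ ($V = \sqrt{-287 + 539} = \sqrt{252} = 6 \sqrt{7} \approx 15.875$)
$V 521 = 6 \sqrt{7} \cdot 521 = 3126 \sqrt{7}$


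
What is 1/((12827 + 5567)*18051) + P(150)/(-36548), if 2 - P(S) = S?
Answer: 12285122615/3033758968878 ≈ 0.0040495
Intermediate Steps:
P(S) = 2 - S
1/((12827 + 5567)*18051) + P(150)/(-36548) = 1/((12827 + 5567)*18051) + (2 - 1*150)/(-36548) = (1/18051)/18394 + (2 - 150)*(-1/36548) = (1/18394)*(1/18051) - 148*(-1/36548) = 1/332030094 + 37/9137 = 12285122615/3033758968878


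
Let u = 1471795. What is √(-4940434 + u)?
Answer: I*√3468639 ≈ 1862.4*I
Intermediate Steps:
√(-4940434 + u) = √(-4940434 + 1471795) = √(-3468639) = I*√3468639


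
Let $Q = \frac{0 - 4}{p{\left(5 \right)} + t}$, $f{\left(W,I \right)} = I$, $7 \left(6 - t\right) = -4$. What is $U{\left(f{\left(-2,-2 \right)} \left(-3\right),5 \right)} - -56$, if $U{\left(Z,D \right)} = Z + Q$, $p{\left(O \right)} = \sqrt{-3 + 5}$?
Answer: $\frac{61914}{1009} + \frac{98 \sqrt{2}}{1009} \approx 61.499$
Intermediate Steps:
$t = \frac{46}{7}$ ($t = 6 - - \frac{4}{7} = 6 + \frac{4}{7} = \frac{46}{7} \approx 6.5714$)
$p{\left(O \right)} = \sqrt{2}$
$Q = - \frac{4}{\frac{46}{7} + \sqrt{2}}$ ($Q = \frac{0 - 4}{\sqrt{2} + \frac{46}{7}} = - \frac{4}{\frac{46}{7} + \sqrt{2}} \approx -0.5009$)
$U{\left(Z,D \right)} = - \frac{644}{1009} + Z + \frac{98 \sqrt{2}}{1009}$ ($U{\left(Z,D \right)} = Z - \left(\frac{644}{1009} - \frac{98 \sqrt{2}}{1009}\right) = - \frac{644}{1009} + Z + \frac{98 \sqrt{2}}{1009}$)
$U{\left(f{\left(-2,-2 \right)} \left(-3\right),5 \right)} - -56 = \left(- \frac{644}{1009} - -6 + \frac{98 \sqrt{2}}{1009}\right) - -56 = \left(- \frac{644}{1009} + 6 + \frac{98 \sqrt{2}}{1009}\right) + 56 = \left(\frac{5410}{1009} + \frac{98 \sqrt{2}}{1009}\right) + 56 = \frac{61914}{1009} + \frac{98 \sqrt{2}}{1009}$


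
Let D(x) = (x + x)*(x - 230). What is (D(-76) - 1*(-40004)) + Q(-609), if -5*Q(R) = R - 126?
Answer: 86663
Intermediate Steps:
D(x) = 2*x*(-230 + x) (D(x) = (2*x)*(-230 + x) = 2*x*(-230 + x))
Q(R) = 126/5 - R/5 (Q(R) = -(R - 126)/5 = -(-126 + R)/5 = 126/5 - R/5)
(D(-76) - 1*(-40004)) + Q(-609) = (2*(-76)*(-230 - 76) - 1*(-40004)) + (126/5 - 1/5*(-609)) = (2*(-76)*(-306) + 40004) + (126/5 + 609/5) = (46512 + 40004) + 147 = 86516 + 147 = 86663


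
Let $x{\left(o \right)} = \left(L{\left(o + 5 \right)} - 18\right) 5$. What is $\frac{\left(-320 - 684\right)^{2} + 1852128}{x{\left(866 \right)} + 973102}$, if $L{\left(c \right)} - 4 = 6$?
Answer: $\frac{1430072}{486531} \approx 2.9393$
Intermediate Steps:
$L{\left(c \right)} = 10$ ($L{\left(c \right)} = 4 + 6 = 10$)
$x{\left(o \right)} = -40$ ($x{\left(o \right)} = \left(10 - 18\right) 5 = \left(-8\right) 5 = -40$)
$\frac{\left(-320 - 684\right)^{2} + 1852128}{x{\left(866 \right)} + 973102} = \frac{\left(-320 - 684\right)^{2} + 1852128}{-40 + 973102} = \frac{\left(-1004\right)^{2} + 1852128}{973062} = \left(1008016 + 1852128\right) \frac{1}{973062} = 2860144 \cdot \frac{1}{973062} = \frac{1430072}{486531}$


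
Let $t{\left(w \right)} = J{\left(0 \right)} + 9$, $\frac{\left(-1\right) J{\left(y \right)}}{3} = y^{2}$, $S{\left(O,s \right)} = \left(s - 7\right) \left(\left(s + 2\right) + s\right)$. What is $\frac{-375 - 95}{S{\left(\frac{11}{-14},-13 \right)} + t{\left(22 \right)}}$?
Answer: $- \frac{470}{489} \approx -0.96115$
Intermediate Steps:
$S{\left(O,s \right)} = \left(-7 + s\right) \left(2 + 2 s\right)$ ($S{\left(O,s \right)} = \left(-7 + s\right) \left(\left(2 + s\right) + s\right) = \left(-7 + s\right) \left(2 + 2 s\right)$)
$J{\left(y \right)} = - 3 y^{2}$
$t{\left(w \right)} = 9$ ($t{\left(w \right)} = - 3 \cdot 0^{2} + 9 = \left(-3\right) 0 + 9 = 0 + 9 = 9$)
$\frac{-375 - 95}{S{\left(\frac{11}{-14},-13 \right)} + t{\left(22 \right)}} = \frac{-375 - 95}{\left(-14 - -156 + 2 \left(-13\right)^{2}\right) + 9} = - \frac{470}{\left(-14 + 156 + 2 \cdot 169\right) + 9} = - \frac{470}{\left(-14 + 156 + 338\right) + 9} = - \frac{470}{480 + 9} = - \frac{470}{489}$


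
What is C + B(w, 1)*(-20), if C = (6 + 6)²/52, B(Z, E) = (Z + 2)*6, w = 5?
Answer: -10884/13 ≈ -837.23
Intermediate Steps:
B(Z, E) = 12 + 6*Z (B(Z, E) = (2 + Z)*6 = 12 + 6*Z)
C = 36/13 (C = 12²*(1/52) = 144*(1/52) = 36/13 ≈ 2.7692)
C + B(w, 1)*(-20) = 36/13 + (12 + 6*5)*(-20) = 36/13 + (12 + 30)*(-20) = 36/13 + 42*(-20) = 36/13 - 840 = -10884/13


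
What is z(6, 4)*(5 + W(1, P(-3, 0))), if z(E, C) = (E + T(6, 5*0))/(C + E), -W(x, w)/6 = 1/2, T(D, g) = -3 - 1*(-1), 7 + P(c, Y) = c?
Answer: ⅘ ≈ 0.80000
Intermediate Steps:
P(c, Y) = -7 + c
T(D, g) = -2 (T(D, g) = -3 + 1 = -2)
W(x, w) = -3 (W(x, w) = -6/2 = -6*½ = -3)
z(E, C) = (-2 + E)/(C + E) (z(E, C) = (E - 2)/(C + E) = (-2 + E)/(C + E))
z(6, 4)*(5 + W(1, P(-3, 0))) = ((-2 + 6)/(4 + 6))*(5 - 3) = (4/10)*2 = ((⅒)*4)*2 = (⅖)*2 = ⅘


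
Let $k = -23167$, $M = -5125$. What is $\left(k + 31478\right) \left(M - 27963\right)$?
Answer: $-274994368$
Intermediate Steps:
$\left(k + 31478\right) \left(M - 27963\right) = \left(-23167 + 31478\right) \left(-5125 - 27963\right) = 8311 \left(-33088\right) = -274994368$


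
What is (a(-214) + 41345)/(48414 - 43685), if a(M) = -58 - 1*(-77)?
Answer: 41364/4729 ≈ 8.7469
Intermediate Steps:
a(M) = 19 (a(M) = -58 + 77 = 19)
(a(-214) + 41345)/(48414 - 43685) = (19 + 41345)/(48414 - 43685) = 41364/4729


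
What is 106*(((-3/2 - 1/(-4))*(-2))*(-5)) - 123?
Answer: -1448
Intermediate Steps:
106*(((-3/2 - 1/(-4))*(-2))*(-5)) - 123 = 106*(((-3*½ - 1*(-¼))*(-2))*(-5)) - 123 = 106*(((-3/2 + ¼)*(-2))*(-5)) - 123 = 106*(-5/4*(-2)*(-5)) - 123 = 106*((5/2)*(-5)) - 123 = 106*(-25/2) - 123 = -1325 - 123 = -1448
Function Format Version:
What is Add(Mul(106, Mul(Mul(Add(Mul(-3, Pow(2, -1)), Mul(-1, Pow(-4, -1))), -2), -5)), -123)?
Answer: -1448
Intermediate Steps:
Add(Mul(106, Mul(Mul(Add(Mul(-3, Pow(2, -1)), Mul(-1, Pow(-4, -1))), -2), -5)), -123) = Add(Mul(106, Mul(Mul(Add(Mul(-3, Rational(1, 2)), Mul(-1, Rational(-1, 4))), -2), -5)), -123) = Add(Mul(106, Mul(Mul(Add(Rational(-3, 2), Rational(1, 4)), -2), -5)), -123) = Add(Mul(106, Mul(Mul(Rational(-5, 4), -2), -5)), -123) = Add(Mul(106, Mul(Rational(5, 2), -5)), -123) = Add(Mul(106, Rational(-25, 2)), -123) = Add(-1325, -123) = -1448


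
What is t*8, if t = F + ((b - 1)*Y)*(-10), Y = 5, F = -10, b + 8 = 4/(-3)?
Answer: 12160/3 ≈ 4053.3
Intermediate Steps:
b = -28/3 (b = -8 + 4/(-3) = -8 + 4*(-1/3) = -8 - 4/3 = -28/3 ≈ -9.3333)
t = 1520/3 (t = -10 + ((-28/3 - 1)*5)*(-10) = -10 - 31/3*5*(-10) = -10 - 155/3*(-10) = -10 + 1550/3 = 1520/3 ≈ 506.67)
t*8 = (1520/3)*8 = 12160/3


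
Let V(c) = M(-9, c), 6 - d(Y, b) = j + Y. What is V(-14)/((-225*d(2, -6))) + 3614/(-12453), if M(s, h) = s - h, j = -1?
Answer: -275201/933975 ≈ -0.29466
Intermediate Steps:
d(Y, b) = 7 - Y (d(Y, b) = 6 - (-1 + Y) = 6 + (1 - Y) = 7 - Y)
V(c) = -9 - c
V(-14)/((-225*d(2, -6))) + 3614/(-12453) = (-9 - 1*(-14))/((-225*(7 - 1*2))) + 3614/(-12453) = (-9 + 14)/((-225*(7 - 2))) + 3614*(-1/12453) = 5/((-225*5)) - 3614/12453 = 5/(-1125) - 3614/12453 = 5*(-1/1125) - 3614/12453 = -1/225 - 3614/12453 = -275201/933975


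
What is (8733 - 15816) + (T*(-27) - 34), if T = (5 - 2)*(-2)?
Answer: -6955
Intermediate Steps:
T = -6 (T = 3*(-2) = -6)
(8733 - 15816) + (T*(-27) - 34) = (8733 - 15816) + (-6*(-27) - 34) = -7083 + (162 - 34) = -7083 + 128 = -6955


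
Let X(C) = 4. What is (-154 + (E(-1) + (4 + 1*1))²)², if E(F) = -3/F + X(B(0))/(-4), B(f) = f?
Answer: 11025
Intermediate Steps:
E(F) = -1 - 3/F (E(F) = -3/F + 4/(-4) = -3/F + 4*(-¼) = -3/F - 1 = -1 - 3/F)
(-154 + (E(-1) + (4 + 1*1))²)² = (-154 + ((-3 - 1*(-1))/(-1) + (4 + 1*1))²)² = (-154 + (-(-3 + 1) + (4 + 1))²)² = (-154 + (-1*(-2) + 5)²)² = (-154 + (2 + 5)²)² = (-154 + 7²)² = (-154 + 49)² = (-105)² = 11025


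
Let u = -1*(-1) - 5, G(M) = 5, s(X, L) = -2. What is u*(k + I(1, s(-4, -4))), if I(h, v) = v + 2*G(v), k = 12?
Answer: -80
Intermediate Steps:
I(h, v) = 10 + v (I(h, v) = v + 2*5 = v + 10 = 10 + v)
u = -4 (u = 1 - 5 = -4)
u*(k + I(1, s(-4, -4))) = -4*(12 + (10 - 2)) = -4*(12 + 8) = -4*20 = -80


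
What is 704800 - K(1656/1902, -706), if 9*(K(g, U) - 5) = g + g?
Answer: 670259861/951 ≈ 7.0480e+5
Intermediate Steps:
K(g, U) = 5 + 2*g/9 (K(g, U) = 5 + (g + g)/9 = 5 + (2*g)/9 = 5 + 2*g/9)
704800 - K(1656/1902, -706) = 704800 - (5 + 2*(1656/1902)/9) = 704800 - (5 + 2*(1656*(1/1902))/9) = 704800 - (5 + (2/9)*(276/317)) = 704800 - (5 + 184/951) = 704800 - 1*4939/951 = 704800 - 4939/951 = 670259861/951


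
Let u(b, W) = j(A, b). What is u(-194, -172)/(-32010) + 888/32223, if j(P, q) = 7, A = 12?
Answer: 9399773/343819410 ≈ 0.027339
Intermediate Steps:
u(b, W) = 7
u(-194, -172)/(-32010) + 888/32223 = 7/(-32010) + 888/32223 = 7*(-1/32010) + 888*(1/32223) = -7/32010 + 296/10741 = 9399773/343819410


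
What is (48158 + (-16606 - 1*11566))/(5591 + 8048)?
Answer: 19986/13639 ≈ 1.4654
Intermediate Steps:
(48158 + (-16606 - 1*11566))/(5591 + 8048) = (48158 + (-16606 - 11566))/13639 = (48158 - 28172)*(1/13639) = 19986*(1/13639) = 19986/13639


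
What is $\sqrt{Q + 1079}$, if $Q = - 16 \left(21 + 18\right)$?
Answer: $\sqrt{455} \approx 21.331$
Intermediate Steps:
$Q = -624$ ($Q = \left(-16\right) 39 = -624$)
$\sqrt{Q + 1079} = \sqrt{-624 + 1079} = \sqrt{455}$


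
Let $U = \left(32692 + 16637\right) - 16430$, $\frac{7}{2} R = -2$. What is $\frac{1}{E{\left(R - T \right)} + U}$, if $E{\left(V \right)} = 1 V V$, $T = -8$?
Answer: $\frac{49}{1614755} \approx 3.0345 \cdot 10^{-5}$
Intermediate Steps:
$R = - \frac{4}{7}$ ($R = \frac{2}{7} \left(-2\right) = - \frac{4}{7} \approx -0.57143$)
$U = 32899$ ($U = 49329 - 16430 = 32899$)
$E{\left(V \right)} = V^{2}$ ($E{\left(V \right)} = V V = V^{2}$)
$\frac{1}{E{\left(R - T \right)} + U} = \frac{1}{\left(- \frac{4}{7} - -8\right)^{2} + 32899} = \frac{1}{\left(- \frac{4}{7} + 8\right)^{2} + 32899} = \frac{1}{\left(\frac{52}{7}\right)^{2} + 32899} = \frac{1}{\frac{2704}{49} + 32899} = \frac{1}{\frac{1614755}{49}} = \frac{49}{1614755}$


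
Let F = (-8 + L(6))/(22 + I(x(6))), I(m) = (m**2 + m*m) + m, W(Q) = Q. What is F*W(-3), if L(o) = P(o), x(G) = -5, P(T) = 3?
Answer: 15/67 ≈ 0.22388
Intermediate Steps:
L(o) = 3
I(m) = m + 2*m**2 (I(m) = (m**2 + m**2) + m = 2*m**2 + m = m + 2*m**2)
F = -5/67 (F = (-8 + 3)/(22 - 5*(1 + 2*(-5))) = -5/(22 - 5*(1 - 10)) = -5/(22 - 5*(-9)) = -5/(22 + 45) = -5/67 ≈ -0.074627)
F*W(-3) = -5/67*(-3) = 15/67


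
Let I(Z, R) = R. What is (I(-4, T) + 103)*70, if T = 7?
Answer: 7700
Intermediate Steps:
(I(-4, T) + 103)*70 = (7 + 103)*70 = 110*70 = 7700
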